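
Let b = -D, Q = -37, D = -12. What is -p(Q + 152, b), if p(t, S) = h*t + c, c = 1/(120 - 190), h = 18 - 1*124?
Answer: 853301/70 ≈ 12190.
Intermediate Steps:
h = -106 (h = 18 - 124 = -106)
b = 12 (b = -1*(-12) = 12)
c = -1/70 (c = 1/(-70) = -1/70 ≈ -0.014286)
p(t, S) = -1/70 - 106*t (p(t, S) = -106*t - 1/70 = -1/70 - 106*t)
-p(Q + 152, b) = -(-1/70 - 106*(-37 + 152)) = -(-1/70 - 106*115) = -(-1/70 - 12190) = -1*(-853301/70) = 853301/70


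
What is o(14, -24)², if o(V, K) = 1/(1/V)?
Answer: 196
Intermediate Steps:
o(V, K) = V
o(14, -24)² = 14² = 196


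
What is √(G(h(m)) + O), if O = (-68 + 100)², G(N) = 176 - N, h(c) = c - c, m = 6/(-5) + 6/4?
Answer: 20*√3 ≈ 34.641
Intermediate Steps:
m = 3/10 (m = 6*(-⅕) + 6*(¼) = -6/5 + 3/2 = 3/10 ≈ 0.30000)
h(c) = 0
O = 1024 (O = 32² = 1024)
√(G(h(m)) + O) = √((176 - 1*0) + 1024) = √((176 + 0) + 1024) = √(176 + 1024) = √1200 = 20*√3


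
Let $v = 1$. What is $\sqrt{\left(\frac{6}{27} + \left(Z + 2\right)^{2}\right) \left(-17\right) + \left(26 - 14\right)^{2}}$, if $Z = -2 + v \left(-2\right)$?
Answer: $\frac{5 \sqrt{26}}{3} \approx 8.4984$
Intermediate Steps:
$Z = -4$ ($Z = -2 + 1 \left(-2\right) = -2 - 2 = -4$)
$\sqrt{\left(\frac{6}{27} + \left(Z + 2\right)^{2}\right) \left(-17\right) + \left(26 - 14\right)^{2}} = \sqrt{\left(\frac{6}{27} + \left(-4 + 2\right)^{2}\right) \left(-17\right) + \left(26 - 14\right)^{2}} = \sqrt{\left(6 \cdot \frac{1}{27} + \left(-2\right)^{2}\right) \left(-17\right) + 12^{2}} = \sqrt{\left(\frac{2}{9} + 4\right) \left(-17\right) + 144} = \sqrt{\frac{38}{9} \left(-17\right) + 144} = \sqrt{- \frac{646}{9} + 144} = \sqrt{\frac{650}{9}} = \frac{5 \sqrt{26}}{3}$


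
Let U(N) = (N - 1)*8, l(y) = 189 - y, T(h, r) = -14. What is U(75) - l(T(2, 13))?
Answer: 389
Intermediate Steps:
U(N) = -8 + 8*N (U(N) = (-1 + N)*8 = -8 + 8*N)
U(75) - l(T(2, 13)) = (-8 + 8*75) - (189 - 1*(-14)) = (-8 + 600) - (189 + 14) = 592 - 1*203 = 592 - 203 = 389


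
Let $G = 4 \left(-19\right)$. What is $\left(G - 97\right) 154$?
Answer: $-26642$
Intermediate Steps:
$G = -76$
$\left(G - 97\right) 154 = \left(-76 - 97\right) 154 = \left(-173\right) 154 = -26642$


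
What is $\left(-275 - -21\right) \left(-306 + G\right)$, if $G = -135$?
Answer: $112014$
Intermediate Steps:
$\left(-275 - -21\right) \left(-306 + G\right) = \left(-275 - -21\right) \left(-306 - 135\right) = \left(-275 + \left(-221 + 242\right)\right) \left(-441\right) = \left(-275 + 21\right) \left(-441\right) = \left(-254\right) \left(-441\right) = 112014$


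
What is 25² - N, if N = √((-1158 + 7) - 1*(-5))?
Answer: 625 - I*√1146 ≈ 625.0 - 33.853*I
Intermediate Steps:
N = I*√1146 (N = √(-1151 + 5) = √(-1146) = I*√1146 ≈ 33.853*I)
25² - N = 25² - I*√1146 = 625 - I*√1146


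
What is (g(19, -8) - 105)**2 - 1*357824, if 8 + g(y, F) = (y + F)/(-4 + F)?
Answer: -49657967/144 ≈ -3.4485e+5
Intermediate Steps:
g(y, F) = -8 + (F + y)/(-4 + F) (g(y, F) = -8 + (y + F)/(-4 + F) = -8 + (F + y)/(-4 + F))
(g(19, -8) - 105)**2 - 1*357824 = ((32 + 19 - 7*(-8))/(-4 - 8) - 105)**2 - 1*357824 = ((32 + 19 + 56)/(-12) - 105)**2 - 357824 = (-1/12*107 - 105)**2 - 357824 = (-107/12 - 105)**2 - 357824 = (-1367/12)**2 - 357824 = 1868689/144 - 357824 = -49657967/144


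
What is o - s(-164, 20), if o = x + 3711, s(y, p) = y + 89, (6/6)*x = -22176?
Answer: -18390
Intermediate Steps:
x = -22176
s(y, p) = 89 + y
o = -18465 (o = -22176 + 3711 = -18465)
o - s(-164, 20) = -18465 - (89 - 164) = -18465 - 1*(-75) = -18465 + 75 = -18390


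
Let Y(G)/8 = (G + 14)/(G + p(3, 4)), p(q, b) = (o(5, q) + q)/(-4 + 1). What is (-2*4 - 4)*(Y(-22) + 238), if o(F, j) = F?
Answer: -106824/37 ≈ -2887.1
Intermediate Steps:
p(q, b) = -5/3 - q/3 (p(q, b) = (5 + q)/(-4 + 1) = (5 + q)/(-3) = (5 + q)*(-⅓) = -5/3 - q/3)
Y(G) = 8*(14 + G)/(-8/3 + G) (Y(G) = 8*((G + 14)/(G + (-5/3 - ⅓*3))) = 8*((14 + G)/(G + (-5/3 - 1))) = 8*((14 + G)/(G - 8/3)) = 8*((14 + G)/(-8/3 + G)) = 8*(14 + G)/(-8/3 + G))
(-2*4 - 4)*(Y(-22) + 238) = (-2*4 - 4)*(24*(14 - 22)/(-8 + 3*(-22)) + 238) = (-8 - 4)*(24*(-8)/(-8 - 66) + 238) = -12*(24*(-8)/(-74) + 238) = -12*(24*(-1/74)*(-8) + 238) = -12*(96/37 + 238) = -12*8902/37 = -106824/37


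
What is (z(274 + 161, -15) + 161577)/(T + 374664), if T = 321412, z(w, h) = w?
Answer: 40503/174019 ≈ 0.23275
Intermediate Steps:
(z(274 + 161, -15) + 161577)/(T + 374664) = ((274 + 161) + 161577)/(321412 + 374664) = (435 + 161577)/696076 = 162012*(1/696076) = 40503/174019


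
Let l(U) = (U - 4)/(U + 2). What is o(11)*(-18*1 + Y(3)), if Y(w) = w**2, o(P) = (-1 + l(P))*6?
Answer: 324/13 ≈ 24.923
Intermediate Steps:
l(U) = (-4 + U)/(2 + U)
o(P) = -6 + 6*(-4 + P)/(2 + P) (o(P) = (-1 + (-4 + P)/(2 + P))*6 = -6 + 6*(-4 + P)/(2 + P))
o(11)*(-18*1 + Y(3)) = (-36/(2 + 11))*(-18*1 + 3**2) = (-36/13)*(-18 + 9) = -36*1/13*(-9) = -36/13*(-9) = 324/13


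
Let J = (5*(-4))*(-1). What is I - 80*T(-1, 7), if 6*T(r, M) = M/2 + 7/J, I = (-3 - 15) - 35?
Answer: -313/3 ≈ -104.33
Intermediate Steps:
J = 20 (J = -20*(-1) = 20)
I = -53 (I = -18 - 35 = -53)
T(r, M) = 7/120 + M/12 (T(r, M) = (M/2 + 7/20)/6 = (7/20 + M/2)/6 = 7/120 + M/12)
I - 80*T(-1, 7) = -53 - 80*(7/120 + (1/12)*7) = -53 - 80*(7/120 + 7/12) = -53 - 80*77/120 = -53 - 154/3 = -313/3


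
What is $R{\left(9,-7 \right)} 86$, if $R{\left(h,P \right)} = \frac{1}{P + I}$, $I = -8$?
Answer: $- \frac{86}{15} \approx -5.7333$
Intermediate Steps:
$R{\left(h,P \right)} = \frac{1}{-8 + P}$ ($R{\left(h,P \right)} = \frac{1}{P - 8} = \frac{1}{-8 + P}$)
$R{\left(9,-7 \right)} 86 = \frac{1}{-8 - 7} \cdot 86 = \frac{1}{-15} \cdot 86 = \left(- \frac{1}{15}\right) 86 = - \frac{86}{15}$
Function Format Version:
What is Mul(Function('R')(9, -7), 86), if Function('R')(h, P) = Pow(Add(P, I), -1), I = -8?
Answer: Rational(-86, 15) ≈ -5.7333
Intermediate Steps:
Function('R')(h, P) = Pow(Add(-8, P), -1) (Function('R')(h, P) = Pow(Add(P, -8), -1) = Pow(Add(-8, P), -1))
Mul(Function('R')(9, -7), 86) = Mul(Pow(Add(-8, -7), -1), 86) = Mul(Pow(-15, -1), 86) = Mul(Rational(-1, 15), 86) = Rational(-86, 15)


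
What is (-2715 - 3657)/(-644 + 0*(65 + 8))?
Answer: 1593/161 ≈ 9.8944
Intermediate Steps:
(-2715 - 3657)/(-644 + 0*(65 + 8)) = -6372/(-644 + 0*73) = -6372/(-644 + 0) = -6372/(-644) = -6372*(-1/644) = 1593/161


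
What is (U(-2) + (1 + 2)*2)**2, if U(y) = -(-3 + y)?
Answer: 121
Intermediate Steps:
U(y) = 3 - y
(U(-2) + (1 + 2)*2)**2 = ((3 - 1*(-2)) + (1 + 2)*2)**2 = ((3 + 2) + 3*2)**2 = (5 + 6)**2 = 11**2 = 121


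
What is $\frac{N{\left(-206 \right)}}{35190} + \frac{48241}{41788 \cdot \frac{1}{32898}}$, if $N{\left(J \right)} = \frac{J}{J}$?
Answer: $\frac{6980958853901}{183814965} \approx 37978.0$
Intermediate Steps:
$N{\left(J \right)} = 1$
$\frac{N{\left(-206 \right)}}{35190} + \frac{48241}{41788 \cdot \frac{1}{32898}} = 1 \cdot \frac{1}{35190} + \frac{48241}{41788 \cdot \frac{1}{32898}} = \frac{1}{35190} + \frac{48241}{\frac{20894}{16449}} = \frac{1}{35190} + 48241 \cdot \frac{16449}{20894} = \frac{1}{35190} + \frac{793516209}{20894} = \frac{6980958853901}{183814965}$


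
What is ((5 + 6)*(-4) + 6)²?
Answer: 1444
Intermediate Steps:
((5 + 6)*(-4) + 6)² = (11*(-4) + 6)² = (-44 + 6)² = (-38)² = 1444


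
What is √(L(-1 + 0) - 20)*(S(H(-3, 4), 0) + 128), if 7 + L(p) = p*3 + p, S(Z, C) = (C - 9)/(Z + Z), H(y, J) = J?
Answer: 1015*I*√31/8 ≈ 706.41*I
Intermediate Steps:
S(Z, C) = (-9 + C)/(2*Z) (S(Z, C) = (-9 + C)/((2*Z)) = (-9 + C)*(1/(2*Z)) = (-9 + C)/(2*Z))
L(p) = -7 + 4*p (L(p) = -7 + (p*3 + p) = -7 + (3*p + p) = -7 + 4*p)
√(L(-1 + 0) - 20)*(S(H(-3, 4), 0) + 128) = √((-7 + 4*(-1 + 0)) - 20)*((½)*(-9 + 0)/4 + 128) = √((-7 + 4*(-1)) - 20)*((½)*(¼)*(-9) + 128) = √((-7 - 4) - 20)*(-9/8 + 128) = √(-11 - 20)*(1015/8) = √(-31)*(1015/8) = (I*√31)*(1015/8) = 1015*I*√31/8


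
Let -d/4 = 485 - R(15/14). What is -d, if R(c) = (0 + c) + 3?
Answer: 13466/7 ≈ 1923.7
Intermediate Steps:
R(c) = 3 + c (R(c) = c + 3 = 3 + c)
d = -13466/7 (d = -4*(485 - (3 + 15/14)) = -4*(485 - 1*57/14) = -4*(485 - 57/14) = -4*6733/14 = -13466/7 ≈ -1923.7)
-d = -1*(-13466/7) = 13466/7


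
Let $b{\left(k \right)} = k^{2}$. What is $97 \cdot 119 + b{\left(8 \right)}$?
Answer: $11607$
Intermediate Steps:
$97 \cdot 119 + b{\left(8 \right)} = 97 \cdot 119 + 8^{2} = 11543 + 64 = 11607$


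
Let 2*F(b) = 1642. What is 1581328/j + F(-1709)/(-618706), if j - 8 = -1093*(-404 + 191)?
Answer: 978185978811/144045274802 ≈ 6.7908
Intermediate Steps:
j = 232817 (j = 8 - 1093*(-404 + 191) = 8 - 1093*(-213) = 8 + 232809 = 232817)
F(b) = 821 (F(b) = (½)*1642 = 821)
1581328/j + F(-1709)/(-618706) = 1581328/232817 + 821/(-618706) = 1581328*(1/232817) + 821*(-1/618706) = 1581328/232817 - 821/618706 = 978185978811/144045274802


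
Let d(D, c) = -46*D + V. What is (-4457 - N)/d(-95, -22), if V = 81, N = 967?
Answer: -5424/4451 ≈ -1.2186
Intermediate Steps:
d(D, c) = 81 - 46*D (d(D, c) = -46*D + 81 = 81 - 46*D)
(-4457 - N)/d(-95, -22) = (-4457 - 1*967)/(81 - 46*(-95)) = (-4457 - 967)/(81 + 4370) = -5424/4451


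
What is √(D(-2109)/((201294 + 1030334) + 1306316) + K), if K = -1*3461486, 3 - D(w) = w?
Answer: I*√348374754423666662/317243 ≈ 1860.5*I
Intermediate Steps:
D(w) = 3 - w
K = -3461486
√(D(-2109)/((201294 + 1030334) + 1306316) + K) = √((3 - 1*(-2109))/((201294 + 1030334) + 1306316) - 3461486) = √((3 + 2109)/(1231628 + 1306316) - 3461486) = √(2112/2537944 - 3461486) = √(2112*(1/2537944) - 3461486) = √(264/317243 - 3461486) = √(-1098132202834/317243) = I*√348374754423666662/317243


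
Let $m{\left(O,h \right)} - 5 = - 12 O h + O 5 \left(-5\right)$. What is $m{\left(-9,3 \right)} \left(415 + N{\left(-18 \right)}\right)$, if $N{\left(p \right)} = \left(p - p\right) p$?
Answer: $229910$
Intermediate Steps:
$N{\left(p \right)} = 0$ ($N{\left(p \right)} = 0 p = 0$)
$m{\left(O,h \right)} = 5 - 25 O - 12 O h$ ($m{\left(O,h \right)} = 5 + \left(- 12 O h + O 5 \left(-5\right)\right) = 5 - \left(\left(-1\right) 5 O \left(-5\right) + 12 O h\right) = 5 - \left(25 O + 12 O h\right) = 5 - 25 O - 12 O h$)
$m{\left(-9,3 \right)} \left(415 + N{\left(-18 \right)}\right) = \left(5 - -225 - \left(-108\right) 3\right) \left(415 + 0\right) = \left(5 + 225 + 324\right) 415 = 554 \cdot 415 = 229910$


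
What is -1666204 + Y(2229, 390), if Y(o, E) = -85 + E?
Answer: -1665899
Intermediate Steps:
-1666204 + Y(2229, 390) = -1666204 + (-85 + 390) = -1666204 + 305 = -1665899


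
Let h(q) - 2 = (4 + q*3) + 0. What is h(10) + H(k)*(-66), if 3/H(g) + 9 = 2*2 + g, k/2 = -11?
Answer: 130/3 ≈ 43.333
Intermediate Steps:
k = -22 (k = 2*(-11) = -22)
h(q) = 6 + 3*q (h(q) = 2 + ((4 + q*3) + 0) = 2 + ((4 + 3*q) + 0) = 2 + (4 + 3*q) = 6 + 3*q)
H(g) = 3/(-5 + g) (H(g) = 3/(-9 + (2*2 + g)) = 3/(-9 + (4 + g)) = 3/(-5 + g))
h(10) + H(k)*(-66) = (6 + 3*10) + (3/(-5 - 22))*(-66) = (6 + 30) + (3/(-27))*(-66) = 36 + (3*(-1/27))*(-66) = 36 - ⅑*(-66) = 36 + 22/3 = 130/3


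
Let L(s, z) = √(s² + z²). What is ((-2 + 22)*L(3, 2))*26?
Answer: 520*√13 ≈ 1874.9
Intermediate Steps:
((-2 + 22)*L(3, 2))*26 = ((-2 + 22)*√(3² + 2²))*26 = (20*√(9 + 4))*26 = (20*√13)*26 = 520*√13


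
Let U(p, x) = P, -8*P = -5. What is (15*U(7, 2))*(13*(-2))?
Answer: -975/4 ≈ -243.75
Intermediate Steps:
P = 5/8 (P = -⅛*(-5) = 5/8 ≈ 0.62500)
U(p, x) = 5/8
(15*U(7, 2))*(13*(-2)) = (15*(5/8))*(13*(-2)) = (75/8)*(-26) = -975/4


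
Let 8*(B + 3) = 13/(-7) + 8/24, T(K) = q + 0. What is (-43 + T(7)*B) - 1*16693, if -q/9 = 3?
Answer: -116549/7 ≈ -16650.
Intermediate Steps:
q = -27 (q = -9*3 = -27)
T(K) = -27 (T(K) = -27 + 0 = -27)
B = -67/21 (B = -3 + (13/(-7) + 8/24)/8 = -3 + (13*(-⅐) + 8*(1/24))/8 = -3 + (-13/7 + ⅓)/8 = -3 + (⅛)*(-32/21) = -3 - 4/21 = -67/21 ≈ -3.1905)
(-43 + T(7)*B) - 1*16693 = (-43 - 27*(-67/21)) - 1*16693 = (-43 + 603/7) - 16693 = 302/7 - 16693 = -116549/7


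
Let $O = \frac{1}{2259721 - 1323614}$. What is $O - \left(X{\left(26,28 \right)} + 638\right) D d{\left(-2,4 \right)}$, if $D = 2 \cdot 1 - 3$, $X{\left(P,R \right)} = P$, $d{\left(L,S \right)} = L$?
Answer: $- \frac{1243150095}{936107} \approx -1328.0$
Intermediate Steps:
$D = -1$ ($D = 2 - 3 = -1$)
$O = \frac{1}{936107} \approx 1.0683 \cdot 10^{-6}$
$O - \left(X{\left(26,28 \right)} + 638\right) D d{\left(-2,4 \right)} = \frac{1}{936107} - \left(26 + 638\right) \left(\left(-1\right) \left(-2\right)\right) = \frac{1}{936107} - 664 \cdot 2 = \frac{1}{936107} - 1328 = - \frac{1243150095}{936107}$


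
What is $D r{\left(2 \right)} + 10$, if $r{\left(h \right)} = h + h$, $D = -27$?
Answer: $-98$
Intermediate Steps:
$r{\left(h \right)} = 2 h$
$D r{\left(2 \right)} + 10 = - 27 \cdot 2 \cdot 2 + 10 = \left(-27\right) 4 + 10 = -108 + 10 = -98$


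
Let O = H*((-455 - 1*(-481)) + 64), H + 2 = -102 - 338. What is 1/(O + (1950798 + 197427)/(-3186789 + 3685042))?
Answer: -498253/19818356115 ≈ -2.5141e-5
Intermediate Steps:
H = -442 (H = -2 + (-102 - 338) = -2 - 440 = -442)
O = -39780 (O = -442*((-455 - 1*(-481)) + 64) = -442*((-455 + 481) + 64) = -442*(26 + 64) = -442*90 = -39780)
1/(O + (1950798 + 197427)/(-3186789 + 3685042)) = 1/(-39780 + (1950798 + 197427)/(-3186789 + 3685042)) = 1/(-39780 + 2148225/498253) = 1/(-19818356115/498253) = -498253/19818356115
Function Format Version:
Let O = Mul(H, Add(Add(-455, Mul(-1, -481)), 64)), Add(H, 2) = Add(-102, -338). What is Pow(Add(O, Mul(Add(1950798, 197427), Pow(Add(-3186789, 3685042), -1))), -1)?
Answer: Rational(-498253, 19818356115) ≈ -2.5141e-5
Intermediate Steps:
H = -442 (H = Add(-2, Add(-102, -338)) = Add(-2, -440) = -442)
O = -39780 (O = Mul(-442, Add(Add(-455, Mul(-1, -481)), 64)) = Mul(-442, Add(Add(-455, 481), 64)) = Mul(-442, Add(26, 64)) = Mul(-442, 90) = -39780)
Pow(Add(O, Mul(Add(1950798, 197427), Pow(Add(-3186789, 3685042), -1))), -1) = Pow(Add(-39780, Mul(Add(1950798, 197427), Pow(Add(-3186789, 3685042), -1))), -1) = Pow(Add(-39780, Mul(2148225, Pow(498253, -1))), -1) = Pow(Add(-39780, Mul(2148225, Rational(1, 498253))), -1) = Pow(Add(-39780, Rational(2148225, 498253)), -1) = Pow(Rational(-19818356115, 498253), -1) = Rational(-498253, 19818356115)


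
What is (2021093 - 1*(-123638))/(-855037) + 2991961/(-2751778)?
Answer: -8460060939275/2352872005786 ≈ -3.5956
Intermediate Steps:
(2021093 - 1*(-123638))/(-855037) + 2991961/(-2751778) = (2021093 + 123638)*(-1/855037) + 2991961*(-1/2751778) = 2144731*(-1/855037) - 2991961/2751778 = -2144731/855037 - 2991961/2751778 = -8460060939275/2352872005786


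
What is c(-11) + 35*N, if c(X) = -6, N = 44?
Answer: 1534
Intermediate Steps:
c(-11) + 35*N = -6 + 35*44 = -6 + 1540 = 1534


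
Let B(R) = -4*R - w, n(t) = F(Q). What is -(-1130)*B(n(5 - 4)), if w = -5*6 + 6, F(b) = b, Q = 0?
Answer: 27120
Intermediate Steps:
w = -24 (w = -30 + 6 = -24)
n(t) = 0
B(R) = 24 - 4*R (B(R) = -4*R - 1*(-24) = -4*R + 24 = 24 - 4*R)
-(-1130)*B(n(5 - 4)) = -(-1130)*(24 - 4*0) = -(-1130)*(24 + 0) = -(-1130)*24 = -1*(-27120) = 27120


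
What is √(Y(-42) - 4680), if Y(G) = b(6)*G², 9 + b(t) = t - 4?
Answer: 6*I*√473 ≈ 130.49*I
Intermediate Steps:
b(t) = -13 + t (b(t) = -9 + (t - 4) = -9 + (-4 + t) = -13 + t)
Y(G) = -7*G² (Y(G) = (-13 + 6)*G² = -7*G²)
√(Y(-42) - 4680) = √(-7*(-42)² - 4680) = √(-7*1764 - 4680) = √(-12348 - 4680) = √(-17028) = 6*I*√473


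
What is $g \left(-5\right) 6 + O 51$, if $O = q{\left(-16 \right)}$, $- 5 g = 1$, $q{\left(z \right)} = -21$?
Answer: $-1065$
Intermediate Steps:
$g = - \frac{1}{5}$ ($g = \left(- \frac{1}{5}\right) 1 = - \frac{1}{5} \approx -0.2$)
$O = -21$
$g \left(-5\right) 6 + O 51 = \left(- \frac{1}{5}\right) \left(-5\right) 6 - 1071 = 1 \cdot 6 - 1071 = 6 - 1071 = -1065$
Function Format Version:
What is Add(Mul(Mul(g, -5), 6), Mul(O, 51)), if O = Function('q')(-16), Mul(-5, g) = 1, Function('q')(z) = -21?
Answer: -1065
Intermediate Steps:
g = Rational(-1, 5) (g = Mul(Rational(-1, 5), 1) = Rational(-1, 5) ≈ -0.20000)
O = -21
Add(Mul(Mul(g, -5), 6), Mul(O, 51)) = Add(Mul(Mul(Rational(-1, 5), -5), 6), Mul(-21, 51)) = Add(Mul(1, 6), -1071) = Add(6, -1071) = -1065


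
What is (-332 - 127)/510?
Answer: -9/10 ≈ -0.90000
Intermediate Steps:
(-332 - 127)/510 = -459*1/510 = -9/10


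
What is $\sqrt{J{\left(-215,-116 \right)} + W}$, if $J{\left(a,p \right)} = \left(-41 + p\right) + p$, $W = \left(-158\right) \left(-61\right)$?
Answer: $\sqrt{9365} \approx 96.773$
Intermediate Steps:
$W = 9638$
$J{\left(a,p \right)} = -41 + 2 p$
$\sqrt{J{\left(-215,-116 \right)} + W} = \sqrt{\left(-41 + 2 \left(-116\right)\right) + 9638} = \sqrt{\left(-41 - 232\right) + 9638} = \sqrt{-273 + 9638} = \sqrt{9365}$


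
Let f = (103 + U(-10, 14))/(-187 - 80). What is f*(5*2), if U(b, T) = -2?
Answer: -1010/267 ≈ -3.7828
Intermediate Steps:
f = -101/267 (f = (103 - 2)/(-187 - 80) = 101/(-267) = 101*(-1/267) = -101/267 ≈ -0.37828)
f*(5*2) = -505*2/267 = -101/267*10 = -1010/267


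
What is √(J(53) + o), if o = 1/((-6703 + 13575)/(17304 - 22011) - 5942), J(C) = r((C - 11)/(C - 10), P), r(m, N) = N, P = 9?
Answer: 3*√782634447072038/27975866 ≈ 3.0000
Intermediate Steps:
J(C) = 9
o = -4707/27975866 (o = 1/(6872/(-4707) - 5942) = 1/(6872*(-1/4707) - 5942) = 1/(-6872/4707 - 5942) = 1/(-27975866/4707) = -4707/27975866 ≈ -0.00016825)
√(J(53) + o) = √(9 - 4707/27975866) = √(251778087/27975866) = 3*√782634447072038/27975866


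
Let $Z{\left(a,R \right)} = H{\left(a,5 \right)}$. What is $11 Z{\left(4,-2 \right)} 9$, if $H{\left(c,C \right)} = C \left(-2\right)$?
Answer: $-990$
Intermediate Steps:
$H{\left(c,C \right)} = - 2 C$
$Z{\left(a,R \right)} = -10$ ($Z{\left(a,R \right)} = \left(-2\right) 5 = -10$)
$11 Z{\left(4,-2 \right)} 9 = 11 \left(-10\right) 9 = \left(-110\right) 9 = -990$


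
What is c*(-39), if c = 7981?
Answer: -311259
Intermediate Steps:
c*(-39) = 7981*(-39) = -311259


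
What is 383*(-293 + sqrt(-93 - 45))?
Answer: -112219 + 383*I*sqrt(138) ≈ -1.1222e+5 + 4499.2*I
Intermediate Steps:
383*(-293 + sqrt(-93 - 45)) = 383*(-293 + sqrt(-138)) = 383*(-293 + I*sqrt(138)) = -112219 + 383*I*sqrt(138)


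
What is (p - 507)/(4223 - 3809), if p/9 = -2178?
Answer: -6703/138 ≈ -48.572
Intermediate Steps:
p = -19602 (p = 9*(-2178) = -19602)
(p - 507)/(4223 - 3809) = (-19602 - 507)/(4223 - 3809) = -20109/414 = -20109*1/414 = -6703/138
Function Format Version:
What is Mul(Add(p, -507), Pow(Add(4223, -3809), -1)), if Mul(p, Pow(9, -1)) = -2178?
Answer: Rational(-6703, 138) ≈ -48.572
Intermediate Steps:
p = -19602 (p = Mul(9, -2178) = -19602)
Mul(Add(p, -507), Pow(Add(4223, -3809), -1)) = Mul(Add(-19602, -507), Pow(Add(4223, -3809), -1)) = Mul(-20109, Pow(414, -1)) = Mul(-20109, Rational(1, 414)) = Rational(-6703, 138)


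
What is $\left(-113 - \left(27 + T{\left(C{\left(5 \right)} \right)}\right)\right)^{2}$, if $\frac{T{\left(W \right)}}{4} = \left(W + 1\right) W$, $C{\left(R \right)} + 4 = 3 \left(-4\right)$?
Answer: $1210000$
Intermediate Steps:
$C{\left(R \right)} = -16$ ($C{\left(R \right)} = -4 + 3 \left(-4\right) = -4 - 12 = -16$)
$T{\left(W \right)} = 4 W \left(1 + W\right)$ ($T{\left(W \right)} = 4 \left(W + 1\right) W = 4 \left(1 + W\right) W = 4 W \left(1 + W\right)$)
$\left(-113 - \left(27 + T{\left(C{\left(5 \right)} \right)}\right)\right)^{2} = \left(-113 - \left(27 + 4 \left(-16\right) \left(1 - 16\right)\right)\right)^{2} = \left(-113 - \left(27 + 4 \left(-16\right) \left(-15\right)\right)\right)^{2} = \left(-113 - 987\right)^{2} = \left(-1100\right)^{2} = 1210000$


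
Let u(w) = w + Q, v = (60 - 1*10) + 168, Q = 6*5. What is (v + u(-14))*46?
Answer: 10764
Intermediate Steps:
Q = 30
v = 218 (v = (60 - 10) + 168 = 50 + 168 = 218)
u(w) = 30 + w (u(w) = w + 30 = 30 + w)
(v + u(-14))*46 = (218 + (30 - 14))*46 = (218 + 16)*46 = 234*46 = 10764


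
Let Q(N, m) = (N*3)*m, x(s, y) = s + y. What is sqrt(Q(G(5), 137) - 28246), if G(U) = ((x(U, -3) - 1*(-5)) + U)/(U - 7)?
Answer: 2*I*sqrt(7678) ≈ 175.25*I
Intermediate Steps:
G(U) = (2 + 2*U)/(-7 + U) (G(U) = (((U - 3) - 1*(-5)) + U)/(U - 7) = (((-3 + U) + 5) + U)/(-7 + U) = ((2 + U) + U)/(-7 + U) = (2 + 2*U)/(-7 + U))
Q(N, m) = 3*N*m (Q(N, m) = (3*N)*m = 3*N*m)
sqrt(Q(G(5), 137) - 28246) = sqrt(3*(2*(1 + 5)/(-7 + 5))*137 - 28246) = sqrt(3*(2*6/(-2))*137 - 28246) = sqrt(3*(2*(-1/2)*6)*137 - 28246) = sqrt(3*(-6)*137 - 28246) = sqrt(-2466 - 28246) = sqrt(-30712) = 2*I*sqrt(7678)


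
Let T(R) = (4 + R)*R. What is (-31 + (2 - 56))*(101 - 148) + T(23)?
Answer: 4616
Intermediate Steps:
T(R) = R*(4 + R)
(-31 + (2 - 56))*(101 - 148) + T(23) = (-31 + (2 - 56))*(101 - 148) + 23*(4 + 23) = (-31 - 54)*(-47) + 23*27 = -85*(-47) + 621 = 3995 + 621 = 4616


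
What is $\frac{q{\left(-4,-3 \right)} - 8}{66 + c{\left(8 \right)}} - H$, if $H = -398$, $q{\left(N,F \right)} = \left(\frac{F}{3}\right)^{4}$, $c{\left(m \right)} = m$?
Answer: $\frac{29445}{74} \approx 397.91$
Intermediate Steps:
$q{\left(N,F \right)} = \frac{F^{4}}{81}$ ($q{\left(N,F \right)} = \left(F \frac{1}{3}\right)^{4} = \left(\frac{F}{3}\right)^{4} = \frac{F^{4}}{81}$)
$\frac{q{\left(-4,-3 \right)} - 8}{66 + c{\left(8 \right)}} - H = \frac{\frac{\left(-3\right)^{4}}{81} - 8}{66 + 8} - -398 = \frac{\frac{1}{81} \cdot 81 - 8}{74} + 398 = \left(1 - 8\right) \frac{1}{74} + 398 = \left(-7\right) \frac{1}{74} + 398 = - \frac{7}{74} + 398 = \frac{29445}{74}$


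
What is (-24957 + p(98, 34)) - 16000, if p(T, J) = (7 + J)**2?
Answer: -39276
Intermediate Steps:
(-24957 + p(98, 34)) - 16000 = (-24957 + (7 + 34)**2) - 16000 = (-24957 + 41**2) - 16000 = (-24957 + 1681) - 16000 = -23276 - 16000 = -39276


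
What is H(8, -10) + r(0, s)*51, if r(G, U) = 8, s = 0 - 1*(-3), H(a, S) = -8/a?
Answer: 407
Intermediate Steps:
s = 3 (s = 0 + 3 = 3)
H(8, -10) + r(0, s)*51 = -8/8 + 8*51 = -8*⅛ + 408 = -1 + 408 = 407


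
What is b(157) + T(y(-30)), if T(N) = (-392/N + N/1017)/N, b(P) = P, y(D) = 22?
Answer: 19220404/123057 ≈ 156.19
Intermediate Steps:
T(N) = (-392/N + N/1017)/N (T(N) = (-392/N + N*(1/1017))/N = (-392/N + N/1017)/N)
b(157) + T(y(-30)) = 157 + (1/1017 - 392/22²) = 157 + (1/1017 - 392*1/484) = 157 + (1/1017 - 98/121) = 157 - 99545/123057 = 19220404/123057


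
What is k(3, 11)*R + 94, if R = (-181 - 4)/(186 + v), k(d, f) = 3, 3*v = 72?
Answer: 1279/14 ≈ 91.357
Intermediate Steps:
v = 24 (v = (1/3)*72 = 24)
R = -37/42 (R = (-181 - 4)/(186 + 24) = -185/210 = -185*1/210 = -37/42 ≈ -0.88095)
k(3, 11)*R + 94 = 3*(-37/42) + 94 = -37/14 + 94 = 1279/14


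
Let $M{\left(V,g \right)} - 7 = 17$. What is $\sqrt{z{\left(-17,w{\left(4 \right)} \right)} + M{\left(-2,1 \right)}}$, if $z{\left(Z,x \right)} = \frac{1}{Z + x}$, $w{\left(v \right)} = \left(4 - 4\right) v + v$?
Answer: $\frac{\sqrt{4043}}{13} \approx 4.8911$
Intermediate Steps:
$M{\left(V,g \right)} = 24$ ($M{\left(V,g \right)} = 7 + 17 = 24$)
$w{\left(v \right)} = v$ ($w{\left(v \right)} = 0 v + v = 0 + v = v$)
$\sqrt{z{\left(-17,w{\left(4 \right)} \right)} + M{\left(-2,1 \right)}} = \sqrt{\frac{1}{-17 + 4} + 24} = \sqrt{\frac{1}{-13} + 24} = \sqrt{- \frac{1}{13} + 24} = \sqrt{\frac{311}{13}} = \frac{\sqrt{4043}}{13}$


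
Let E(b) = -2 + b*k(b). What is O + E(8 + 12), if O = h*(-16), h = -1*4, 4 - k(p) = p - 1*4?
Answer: -178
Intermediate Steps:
k(p) = 8 - p (k(p) = 4 - (p - 1*4) = 4 - (p - 4) = 4 - (-4 + p) = 4 + (4 - p) = 8 - p)
E(b) = -2 + b*(8 - b)
h = -4
O = 64 (O = -4*(-16) = 64)
O + E(8 + 12) = 64 + (-2 - (8 + 12)*(-8 + (8 + 12))) = 64 + (-2 - 1*20*(-8 + 20)) = 64 + (-2 - 1*20*12) = 64 + (-2 - 240) = 64 - 242 = -178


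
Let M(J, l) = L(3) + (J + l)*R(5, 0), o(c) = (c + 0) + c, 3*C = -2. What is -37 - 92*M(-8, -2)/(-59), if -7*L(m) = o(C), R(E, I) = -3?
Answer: 12485/1239 ≈ 10.077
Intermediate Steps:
C = -2/3 (C = (1/3)*(-2) = -2/3 ≈ -0.66667)
o(c) = 2*c (o(c) = c + c = 2*c)
L(m) = 4/21 (L(m) = -2*(-2)/(7*3) = -1/7*(-4/3) = 4/21)
M(J, l) = 4/21 - 3*J - 3*l (M(J, l) = 4/21 + (J + l)*(-3) = 4/21 + (-3*J - 3*l) = 4/21 - 3*J - 3*l)
-37 - 92*M(-8, -2)/(-59) = -37 - 92*(4/21 - 3*(-8) - 3*(-2))/(-59) = -37 - 92*(4/21 + 24 + 6)*(-1)/59 = -37 - 58328*(-1)/(21*59) = -37 - 92*(-634/1239) = -37 + 58328/1239 = 12485/1239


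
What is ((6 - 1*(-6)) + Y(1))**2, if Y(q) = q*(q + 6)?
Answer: 361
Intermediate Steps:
Y(q) = q*(6 + q)
((6 - 1*(-6)) + Y(1))**2 = ((6 - 1*(-6)) + 1*(6 + 1))**2 = ((6 + 6) + 1*7)**2 = (12 + 7)**2 = 19**2 = 361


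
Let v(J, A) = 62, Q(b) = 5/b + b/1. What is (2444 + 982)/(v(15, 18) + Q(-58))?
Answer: 198708/227 ≈ 875.37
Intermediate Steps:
Q(b) = b + 5/b (Q(b) = 5/b + b*1 = 5/b + b = b + 5/b)
(2444 + 982)/(v(15, 18) + Q(-58)) = (2444 + 982)/(62 + (-58 + 5/(-58))) = 3426/(62 + (-58 + 5*(-1/58))) = 3426/(62 + (-58 - 5/58)) = 3426/(62 - 3369/58) = 3426/(227/58) = 3426*(58/227) = 198708/227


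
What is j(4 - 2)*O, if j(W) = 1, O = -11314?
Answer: -11314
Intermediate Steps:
j(4 - 2)*O = 1*(-11314) = -11314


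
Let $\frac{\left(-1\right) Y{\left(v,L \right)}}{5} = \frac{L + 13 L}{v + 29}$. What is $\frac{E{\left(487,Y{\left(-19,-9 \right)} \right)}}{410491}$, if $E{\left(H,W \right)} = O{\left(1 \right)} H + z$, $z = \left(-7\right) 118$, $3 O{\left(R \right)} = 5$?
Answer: $- \frac{43}{1231473} \approx -3.4918 \cdot 10^{-5}$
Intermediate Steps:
$O{\left(R \right)} = \frac{5}{3}$ ($O{\left(R \right)} = \frac{1}{3} \cdot 5 = \frac{5}{3}$)
$z = -826$
$Y{\left(v,L \right)} = - \frac{70 L}{29 + v}$ ($Y{\left(v,L \right)} = - 5 \frac{L + 13 L}{v + 29} = - 5 \frac{14 L}{29 + v} = - \frac{70 L}{29 + v}$)
$E{\left(H,W \right)} = -826 + \frac{5 H}{3}$ ($E{\left(H,W \right)} = \frac{5 H}{3} - 826 = -826 + \frac{5 H}{3}$)
$\frac{E{\left(487,Y{\left(-19,-9 \right)} \right)}}{410491} = \frac{-826 + \frac{5}{3} \cdot 487}{410491} = \left(-826 + \frac{2435}{3}\right) \frac{1}{410491} = \left(- \frac{43}{3}\right) \frac{1}{410491} = - \frac{43}{1231473}$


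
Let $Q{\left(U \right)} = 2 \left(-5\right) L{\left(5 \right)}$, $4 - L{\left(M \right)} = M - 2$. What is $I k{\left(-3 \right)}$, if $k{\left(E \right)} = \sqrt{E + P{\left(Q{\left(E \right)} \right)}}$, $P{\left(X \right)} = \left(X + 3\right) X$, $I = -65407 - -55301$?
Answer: $- 10106 \sqrt{67} \approx -82721.0$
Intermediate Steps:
$L{\left(M \right)} = 6 - M$ ($L{\left(M \right)} = 4 - \left(M - 2\right) = 4 - \left(-2 + M\right) = 6 - M$)
$I = -10106$ ($I = -65407 + 55301 = -10106$)
$Q{\left(U \right)} = -10$ ($Q{\left(U \right)} = 2 \left(-5\right) \left(6 - 5\right) = - 10 \left(6 - 5\right) = \left(-10\right) 1 = -10$)
$P{\left(X \right)} = X \left(3 + X\right)$ ($P{\left(X \right)} = \left(3 + X\right) X = X \left(3 + X\right)$)
$k{\left(E \right)} = \sqrt{70 + E}$ ($k{\left(E \right)} = \sqrt{E - 10 \left(3 - 10\right)} = \sqrt{E - -70} = \sqrt{E + 70} = \sqrt{70 + E}$)
$I k{\left(-3 \right)} = - 10106 \sqrt{70 - 3} = - 10106 \sqrt{67}$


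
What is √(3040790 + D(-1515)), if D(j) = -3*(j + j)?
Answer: 2*√762470 ≈ 1746.4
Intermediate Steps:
D(j) = -6*j
√(3040790 + D(-1515)) = √(3040790 - 6*(-1515)) = √(3040790 + 9090) = √3049880 = 2*√762470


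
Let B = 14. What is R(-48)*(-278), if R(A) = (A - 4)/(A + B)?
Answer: -7228/17 ≈ -425.18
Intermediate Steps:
R(A) = (-4 + A)/(14 + A) (R(A) = (A - 4)/(A + 14) = (-4 + A)/(14 + A))
R(-48)*(-278) = ((-4 - 48)/(14 - 48))*(-278) = (-52/(-34))*(-278) = -1/34*(-52)*(-278) = (26/17)*(-278) = -7228/17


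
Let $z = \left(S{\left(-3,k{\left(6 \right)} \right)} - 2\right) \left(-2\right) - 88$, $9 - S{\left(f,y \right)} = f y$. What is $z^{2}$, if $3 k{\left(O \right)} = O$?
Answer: $12996$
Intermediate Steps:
$k{\left(O \right)} = \frac{O}{3}$
$S{\left(f,y \right)} = 9 - f y$
$z = -114$ ($z = \left(\left(9 - - 3 \cdot \frac{1}{3} \cdot 6\right) - 2\right) \left(-2\right) - 88 = \left(\left(9 - \left(-3\right) 2\right) - 2\right) \left(-2\right) - 88 = \left(\left(9 + 6\right) - 2\right) \left(-2\right) - 88 = \left(15 - 2\right) \left(-2\right) - 88 = 13 \left(-2\right) - 88 = -26 - 88 = -114$)
$z^{2} = \left(-114\right)^{2} = 12996$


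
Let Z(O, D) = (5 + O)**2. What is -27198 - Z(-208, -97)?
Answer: -68407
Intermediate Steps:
-27198 - Z(-208, -97) = -27198 - (5 - 208)**2 = -27198 - 1*(-203)**2 = -27198 - 1*41209 = -27198 - 41209 = -68407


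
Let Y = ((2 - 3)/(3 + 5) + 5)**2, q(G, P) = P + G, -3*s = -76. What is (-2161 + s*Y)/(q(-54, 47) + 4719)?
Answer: -24943/75392 ≈ -0.33084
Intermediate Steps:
s = 76/3 (s = -1/3*(-76) = 76/3 ≈ 25.333)
q(G, P) = G + P
Y = 1521/64 (Y = (-1/8 + 5)**2 = (39/8)**2 = 1521/64 ≈ 23.766)
(-2161 + s*Y)/(q(-54, 47) + 4719) = (-2161 + (76/3)*(1521/64))/((-54 + 47) + 4719) = (-2161 + 9633/16)/(-7 + 4719) = -24943/16/4712 = -24943/16*1/4712 = -24943/75392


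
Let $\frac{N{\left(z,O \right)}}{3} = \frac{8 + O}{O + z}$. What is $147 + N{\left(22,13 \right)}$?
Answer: $\frac{744}{5} \approx 148.8$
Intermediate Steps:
$N{\left(z,O \right)} = \frac{3 \left(8 + O\right)}{O + z}$ ($N{\left(z,O \right)} = 3 \frac{8 + O}{O + z} = \frac{3 \left(8 + O\right)}{O + z}$)
$147 + N{\left(22,13 \right)} = 147 + \frac{3 \left(8 + 13\right)}{13 + 22} = 147 + 3 \cdot \frac{1}{35} \cdot 21 = 147 + \frac{9}{5} = \frac{744}{5}$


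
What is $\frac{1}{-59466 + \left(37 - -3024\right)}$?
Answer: $- \frac{1}{56405} \approx -1.7729 \cdot 10^{-5}$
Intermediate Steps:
$\frac{1}{-59466 + \left(37 - -3024\right)} = \frac{1}{-59466 + \left(37 + 3024\right)} = \frac{1}{-59466 + 3061} = \frac{1}{-56405} = - \frac{1}{56405}$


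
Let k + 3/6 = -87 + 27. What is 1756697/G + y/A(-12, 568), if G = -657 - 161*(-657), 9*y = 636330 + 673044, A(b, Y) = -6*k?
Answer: 482762707/1156320 ≈ 417.50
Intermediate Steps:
k = -121/2 (k = -1/2 + (-87 + 27) = -1/2 - 60 = -121/2 ≈ -60.500)
A(b, Y) = 363 (A(b, Y) = -6*(-121/2) = 363)
y = 145486 (y = (636330 + 673044)/9 = (1/9)*1309374 = 145486)
G = 105120 (G = -657 + 105777 = 105120)
1756697/G + y/A(-12, 568) = 1756697/105120 + 145486/363 = 1756697*(1/105120) + 145486*(1/363) = 1756697/105120 + 13226/33 = 482762707/1156320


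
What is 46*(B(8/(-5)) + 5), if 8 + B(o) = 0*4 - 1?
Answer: -184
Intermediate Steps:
B(o) = -9 (B(o) = -8 + (0*4 - 1) = -8 + (0 - 1) = -8 - 1 = -9)
46*(B(8/(-5)) + 5) = 46*(-9 + 5) = 46*(-4) = -184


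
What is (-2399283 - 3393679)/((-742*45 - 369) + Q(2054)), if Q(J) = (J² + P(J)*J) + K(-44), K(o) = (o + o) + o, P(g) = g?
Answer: -827566/1200563 ≈ -0.68931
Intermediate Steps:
K(o) = 3*o (K(o) = 2*o + o = 3*o)
Q(J) = -132 + 2*J² (Q(J) = (J² + J*J) + 3*(-44) = (J² + J²) - 132 = 2*J² - 132 = -132 + 2*J²)
(-2399283 - 3393679)/((-742*45 - 369) + Q(2054)) = (-2399283 - 3393679)/((-742*45 - 369) + (-132 + 2*2054²)) = -5792962/((-33390 - 369) + (-132 + 2*4218916)) = -5792962/(-33759 + (-132 + 8437832)) = -5792962/(-33759 + 8437700) = -5792962/8403941 = -5792962*1/8403941 = -827566/1200563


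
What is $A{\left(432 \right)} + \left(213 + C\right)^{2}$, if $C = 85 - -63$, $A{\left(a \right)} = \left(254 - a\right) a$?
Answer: $53425$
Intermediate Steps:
$A{\left(a \right)} = a \left(254 - a\right)$
$C = 148$ ($C = 85 + 63 = 148$)
$A{\left(432 \right)} + \left(213 + C\right)^{2} = 432 \left(254 - 432\right) + \left(213 + 148\right)^{2} = 432 \left(254 - 432\right) + 361^{2} = 432 \left(-178\right) + 130321 = -76896 + 130321 = 53425$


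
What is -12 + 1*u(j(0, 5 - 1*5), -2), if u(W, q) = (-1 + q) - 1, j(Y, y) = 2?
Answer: -16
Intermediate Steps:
u(W, q) = -2 + q
-12 + 1*u(j(0, 5 - 1*5), -2) = -12 + 1*(-2 - 2) = -12 + 1*(-4) = -12 - 4 = -16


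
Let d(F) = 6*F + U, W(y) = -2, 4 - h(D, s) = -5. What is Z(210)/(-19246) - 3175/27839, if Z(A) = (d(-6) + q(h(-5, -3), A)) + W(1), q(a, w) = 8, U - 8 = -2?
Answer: -30218957/267894697 ≈ -0.11280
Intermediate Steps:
h(D, s) = 9 (h(D, s) = 4 - 1*(-5) = 4 + 5 = 9)
U = 6 (U = 8 - 2 = 6)
d(F) = 6 + 6*F (d(F) = 6*F + 6 = 6 + 6*F)
Z(A) = -24 (Z(A) = ((6 + 6*(-6)) + 8) - 2 = ((6 - 36) + 8) - 2 = (-30 + 8) - 2 = -22 - 2 = -24)
Z(210)/(-19246) - 3175/27839 = -24/(-19246) - 3175/27839 = -24*(-1/19246) - 3175*1/27839 = 12/9623 - 3175/27839 = -30218957/267894697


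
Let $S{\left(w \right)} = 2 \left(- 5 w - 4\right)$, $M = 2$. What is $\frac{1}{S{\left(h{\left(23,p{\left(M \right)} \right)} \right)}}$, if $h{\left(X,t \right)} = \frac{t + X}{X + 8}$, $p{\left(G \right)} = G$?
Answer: $- \frac{31}{498} \approx -0.062249$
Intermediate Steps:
$h{\left(X,t \right)} = \frac{X + t}{8 + X}$
$S{\left(w \right)} = -8 - 10 w$ ($S{\left(w \right)} = 2 \left(-4 - 5 w\right) = -8 - 10 w$)
$\frac{1}{S{\left(h{\left(23,p{\left(M \right)} \right)} \right)}} = \frac{1}{-8 - 10 \frac{23 + 2}{8 + 23}} = \frac{1}{-8 - 10 \cdot \frac{1}{31} \cdot 25} = \frac{1}{-8 - \frac{250}{31}} = \frac{1}{- \frac{498}{31}} = - \frac{31}{498}$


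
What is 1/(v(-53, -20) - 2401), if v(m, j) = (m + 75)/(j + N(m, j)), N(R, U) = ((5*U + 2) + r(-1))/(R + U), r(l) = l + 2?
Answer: -1363/3274169 ≈ -0.00041629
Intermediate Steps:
r(l) = 2 + l
N(R, U) = (3 + 5*U)/(R + U) (N(R, U) = ((5*U + 2) + (2 - 1))/(R + U) = ((2 + 5*U) + 1)/(R + U) = (3 + 5*U)/(R + U))
v(m, j) = (75 + m)/(j + (3 + 5*j)/(j + m)) (v(m, j) = (m + 75)/(j + (3 + 5*j)/(m + j)) = (75 + m)/(j + (3 + 5*j)/(j + m)))
1/(v(-53, -20) - 2401) = 1/((75 - 53)*(-20 - 53)/(3 + 5*(-20) - 20*(-20 - 53)) - 2401) = 1/(22*(-73)/(3 - 100 - 20*(-73)) - 2401) = 1/(22*(-73)/(3 - 100 + 1460) - 2401) = 1/(22*(-73)/1363 - 2401) = 1/((1/1363)*22*(-73) - 2401) = 1/(-1606/1363 - 2401) = 1/(-3274169/1363) = -1363/3274169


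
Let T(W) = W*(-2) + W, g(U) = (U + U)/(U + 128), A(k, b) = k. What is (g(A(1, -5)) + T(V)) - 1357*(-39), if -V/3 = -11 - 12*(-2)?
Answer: 6832100/129 ≈ 52962.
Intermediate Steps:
g(U) = 2*U/(128 + U) (g(U) = (2*U)/(128 + U) = 2*U/(128 + U))
V = -39 (V = -3*(-11 - 12*(-2)) = -3*(-11 + 24) = -3*13 = -39)
T(W) = -W (T(W) = -2*W + W = -W)
(g(A(1, -5)) + T(V)) - 1357*(-39) = (2*1/(128 + 1) - 1*(-39)) - 1357*(-39) = (2*1/129 + 39) + 52923 = (2*1*(1/129) + 39) + 52923 = (2/129 + 39) + 52923 = 5033/129 + 52923 = 6832100/129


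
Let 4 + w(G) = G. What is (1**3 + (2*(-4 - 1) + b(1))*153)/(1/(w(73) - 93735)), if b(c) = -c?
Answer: 157546212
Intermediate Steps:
w(G) = -4 + G
(1**3 + (2*(-4 - 1) + b(1))*153)/(1/(w(73) - 93735)) = (1**3 + (2*(-4 - 1) - 1*1)*153)/(1/((-4 + 73) - 93735)) = (1 + (2*(-5) - 1)*153)/(1/(69 - 93735)) = (1 + (-10 - 1)*153)/(1/(-93666)) = (1 - 11*153)/(-1/93666) = (1 - 1683)*(-93666) = -1682*(-93666) = 157546212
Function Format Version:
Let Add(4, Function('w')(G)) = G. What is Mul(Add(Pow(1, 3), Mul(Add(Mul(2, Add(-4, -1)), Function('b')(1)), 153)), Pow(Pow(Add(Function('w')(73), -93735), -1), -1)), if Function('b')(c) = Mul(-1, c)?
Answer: 157546212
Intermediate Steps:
Function('w')(G) = Add(-4, G)
Mul(Add(Pow(1, 3), Mul(Add(Mul(2, Add(-4, -1)), Function('b')(1)), 153)), Pow(Pow(Add(Function('w')(73), -93735), -1), -1)) = Mul(Add(Pow(1, 3), Mul(Add(Mul(2, Add(-4, -1)), Mul(-1, 1)), 153)), Pow(Pow(Add(Add(-4, 73), -93735), -1), -1)) = Mul(Add(1, Mul(Add(Mul(2, -5), -1), 153)), Pow(Pow(Add(69, -93735), -1), -1)) = Mul(Add(1, Mul(Add(-10, -1), 153)), Pow(Pow(-93666, -1), -1)) = Mul(Add(1, Mul(-11, 153)), Pow(Rational(-1, 93666), -1)) = Mul(Add(1, -1683), -93666) = Mul(-1682, -93666) = 157546212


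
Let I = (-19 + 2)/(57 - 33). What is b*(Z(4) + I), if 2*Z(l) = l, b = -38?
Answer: -589/12 ≈ -49.083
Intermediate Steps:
Z(l) = l/2
I = -17/24 ≈ -0.70833
b*(Z(4) + I) = -38*((1/2)*4 - 17/24) = -38*(2 - 17/24) = -38*31/24 = -589/12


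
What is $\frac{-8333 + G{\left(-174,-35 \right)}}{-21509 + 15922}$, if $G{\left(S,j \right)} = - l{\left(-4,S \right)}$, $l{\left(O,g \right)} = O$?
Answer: $\frac{8329}{5587} \approx 1.4908$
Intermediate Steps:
$G{\left(S,j \right)} = 4$ ($G{\left(S,j \right)} = \left(-1\right) \left(-4\right) = 4$)
$\frac{-8333 + G{\left(-174,-35 \right)}}{-21509 + 15922} = \frac{-8333 + 4}{-21509 + 15922} = - \frac{8329}{-5587} = \left(-8329\right) \left(- \frac{1}{5587}\right) = \frac{8329}{5587}$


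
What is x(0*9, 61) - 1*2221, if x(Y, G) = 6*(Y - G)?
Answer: -2587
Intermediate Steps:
x(Y, G) = -6*G + 6*Y
x(0*9, 61) - 1*2221 = (-6*61 + 6*(0*9)) - 1*2221 = (-366 + 6*0) - 2221 = (-366 + 0) - 2221 = -366 - 2221 = -2587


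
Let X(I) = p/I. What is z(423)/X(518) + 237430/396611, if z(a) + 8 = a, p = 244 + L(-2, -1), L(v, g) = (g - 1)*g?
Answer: 42658937225/48783153 ≈ 874.46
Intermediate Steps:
L(v, g) = g*(-1 + g) (L(v, g) = (-1 + g)*g = g*(-1 + g))
p = 246 (p = 244 - (-1 - 1) = 244 - 1*(-2) = 244 + 2 = 246)
z(a) = -8 + a
X(I) = 246/I
z(423)/X(518) + 237430/396611 = (-8 + 423)/((246/518)) + 237430/396611 = 415/((246*(1/518))) + 237430*(1/396611) = 415/(123/259) + 237430/396611 = 415*(259/123) + 237430/396611 = 107485/123 + 237430/396611 = 42658937225/48783153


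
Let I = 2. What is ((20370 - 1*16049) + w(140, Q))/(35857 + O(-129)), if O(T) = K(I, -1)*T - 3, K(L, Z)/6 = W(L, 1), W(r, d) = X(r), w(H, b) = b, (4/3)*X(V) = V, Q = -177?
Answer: 4144/34693 ≈ 0.11945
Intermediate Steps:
X(V) = 3*V/4
W(r, d) = 3*r/4
K(L, Z) = 9*L/2 (K(L, Z) = 6*(3*L/4) = 9*L/2)
O(T) = -3 + 9*T (O(T) = ((9/2)*2)*T - 3 = 9*T - 3 = -3 + 9*T)
((20370 - 1*16049) + w(140, Q))/(35857 + O(-129)) = ((20370 - 1*16049) - 177)/(35857 + (-3 + 9*(-129))) = ((20370 - 16049) - 177)/(35857 + (-3 - 1161)) = (4321 - 177)/(35857 - 1164) = 4144/34693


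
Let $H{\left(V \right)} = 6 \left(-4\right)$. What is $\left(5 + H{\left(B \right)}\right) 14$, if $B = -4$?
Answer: $-266$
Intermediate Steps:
$H{\left(V \right)} = -24$
$\left(5 + H{\left(B \right)}\right) 14 = \left(5 - 24\right) 14 = \left(-19\right) 14 = -266$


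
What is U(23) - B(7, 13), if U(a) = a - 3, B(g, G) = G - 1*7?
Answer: 14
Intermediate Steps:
B(g, G) = -7 + G (B(g, G) = G - 7 = -7 + G)
U(a) = -3 + a
U(23) - B(7, 13) = (-3 + 23) - (-7 + 13) = 20 - 1*6 = 20 - 6 = 14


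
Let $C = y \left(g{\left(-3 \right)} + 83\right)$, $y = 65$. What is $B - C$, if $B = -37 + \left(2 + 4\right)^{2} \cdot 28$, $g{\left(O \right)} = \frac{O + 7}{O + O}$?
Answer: $- \frac{13142}{3} \approx -4380.7$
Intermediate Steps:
$g{\left(O \right)} = \frac{7 + O}{2 O}$
$B = 971$ ($B = -37 + 6^{2} \cdot 28 = -37 + 36 \cdot 28 = -37 + 1008 = 971$)
$C = \frac{16055}{3}$ ($C = 65 \left(\frac{7 - 3}{2 \left(-3\right)} + 83\right) = 65 \left(\frac{1}{2} \left(- \frac{1}{3}\right) 4 + 83\right) = 65 \left(- \frac{2}{3} + 83\right) = 65 \cdot \frac{247}{3} = \frac{16055}{3} \approx 5351.7$)
$B - C = 971 - \frac{16055}{3} = - \frac{13142}{3}$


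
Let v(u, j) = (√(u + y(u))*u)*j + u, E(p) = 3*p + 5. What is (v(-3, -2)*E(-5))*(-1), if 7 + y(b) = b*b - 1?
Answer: -30 + 60*I*√2 ≈ -30.0 + 84.853*I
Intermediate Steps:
E(p) = 5 + 3*p
y(b) = -8 + b² (y(b) = -7 + (b*b - 1) = -7 + (b² - 1) = -7 + (-1 + b²) = -8 + b²)
v(u, j) = u + j*u*√(-8 + u + u²) (v(u, j) = (√(u + (-8 + u²))*u)*j + u = (√(-8 + u + u²)*u)*j + u = (u*√(-8 + u + u²))*j + u = j*u*√(-8 + u + u²) + u = u + j*u*√(-8 + u + u²))
(v(-3, -2)*E(-5))*(-1) = ((-3*(1 - 2*√(-8 - 3 + (-3)²)))*(5 + 3*(-5)))*(-1) = ((-3*(1 - 2*√(-8 - 3 + 9)))*(5 - 15))*(-1) = (-3*(1 - 2*I*√2)*(-10))*(-1) = ((-3 + 6*I*√2)*(-10))*(-1) = (30 - 60*I*√2)*(-1) = -30 + 60*I*√2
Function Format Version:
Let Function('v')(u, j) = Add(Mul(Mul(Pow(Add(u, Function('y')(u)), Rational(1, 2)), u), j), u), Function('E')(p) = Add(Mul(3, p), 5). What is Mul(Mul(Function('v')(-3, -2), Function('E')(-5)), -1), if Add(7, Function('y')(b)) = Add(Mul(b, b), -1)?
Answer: Add(-30, Mul(60, I, Pow(2, Rational(1, 2)))) ≈ Add(-30.000, Mul(84.853, I))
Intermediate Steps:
Function('E')(p) = Add(5, Mul(3, p))
Function('y')(b) = Add(-8, Pow(b, 2)) (Function('y')(b) = Add(-7, Add(Mul(b, b), -1)) = Add(-7, Add(Pow(b, 2), -1)) = Add(-7, Add(-1, Pow(b, 2))) = Add(-8, Pow(b, 2)))
Function('v')(u, j) = Add(u, Mul(j, u, Pow(Add(-8, u, Pow(u, 2)), Rational(1, 2)))) (Function('v')(u, j) = Add(Mul(Mul(Pow(Add(u, Add(-8, Pow(u, 2))), Rational(1, 2)), u), j), u) = Add(Mul(Mul(Pow(Add(-8, u, Pow(u, 2)), Rational(1, 2)), u), j), u) = Add(Mul(Mul(u, Pow(Add(-8, u, Pow(u, 2)), Rational(1, 2))), j), u) = Add(Mul(j, u, Pow(Add(-8, u, Pow(u, 2)), Rational(1, 2))), u) = Add(u, Mul(j, u, Pow(Add(-8, u, Pow(u, 2)), Rational(1, 2)))))
Mul(Mul(Function('v')(-3, -2), Function('E')(-5)), -1) = Mul(Mul(Mul(-3, Add(1, Mul(-2, Pow(Add(-8, -3, Pow(-3, 2)), Rational(1, 2))))), Add(5, Mul(3, -5))), -1) = Mul(Mul(Mul(-3, Add(1, Mul(-2, Pow(Add(-8, -3, 9), Rational(1, 2))))), Add(5, -15)), -1) = Mul(Mul(Mul(-3, Add(1, Mul(-2, Pow(-2, Rational(1, 2))))), -10), -1) = Mul(Mul(Mul(-3, Add(1, Mul(-2, Mul(I, Pow(2, Rational(1, 2)))))), -10), -1) = Mul(Mul(Mul(-3, Add(1, Mul(-2, I, Pow(2, Rational(1, 2))))), -10), -1) = Mul(Mul(Add(-3, Mul(6, I, Pow(2, Rational(1, 2)))), -10), -1) = Mul(Add(30, Mul(-60, I, Pow(2, Rational(1, 2)))), -1) = Add(-30, Mul(60, I, Pow(2, Rational(1, 2))))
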